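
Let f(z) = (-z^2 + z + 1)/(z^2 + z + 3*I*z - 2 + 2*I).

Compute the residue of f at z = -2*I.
Write f(z) = P(z)/Q(z) with P(z) = -z^2 + z + 1 and Q(z) = z^2 + z + 3*I*z - 2 + 2*I.
The denominator factors as Q(z) = (z + 1 + I)*(z + 2*I), so z = -2*I is a simple zero of Q and P is analytic there; z = -2*I is therefore a simple pole and
  Res(f, z₀) = P(z₀)/Q'(z₀).

Q'(z) = 2*z + 1 + 3*I, so Q'(-2*I) = 1 - I.
P(-2*I) = 5 - 2*I.

Res(f, -2*I) = (5 - 2*I)/(1 - I) = 7/2 + 3*I/2

Final answer: 7/2 + 3*I/2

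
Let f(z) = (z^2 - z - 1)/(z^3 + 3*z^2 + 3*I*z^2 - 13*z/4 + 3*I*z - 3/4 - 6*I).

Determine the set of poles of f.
{-3 - 3*I/2, -1 - 3*I/2, 1}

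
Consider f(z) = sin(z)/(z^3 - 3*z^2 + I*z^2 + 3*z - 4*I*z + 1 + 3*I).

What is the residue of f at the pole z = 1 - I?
Write f(z) = P(z)/Q(z) with P(z) = sin(z) and Q(z) = z^3 - 3*z^2 + I*z^2 + 3*z - 4*I*z + 1 + 3*I.
The denominator factors as Q(z) = (z - 1 + I)*(z - 2 - I)*(z + I), so z = 1 - I is a simple zero of Q and P is analytic there; z = 1 - I is therefore a simple pole and
  Res(f, z₀) = P(z₀)/Q'(z₀).

Q'(z) = 3*z^2 - 6*z + 2*I*z + 3 - 4*I, so Q'(1 - I) = -1 - 2*I.
P(1 - I) = sin(1 - I).

Res(f, 1 - I) = (sin(1 - I))/(-1 - 2*I) = (-1/5 + 2*I/5)*sin(1 - I)

Final answer: (-1/5 + 2*I/5)*sin(1 - I)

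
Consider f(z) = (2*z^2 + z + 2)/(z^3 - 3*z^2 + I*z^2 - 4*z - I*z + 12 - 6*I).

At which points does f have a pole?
The singularities of f are the zeros of the denominator. Factoring,
  z^3 - 3*z^2 + I*z^2 - 4*z - I*z + 12 - 6*I = (z - 2 + I)*(z + 2)*(z - 3)
so the candidates are z = 2 - I, z = -2, z = 3.

Check the numerator P(z) = 2*z^2 + z + 2 at each one:
  P(2 - I) = 10 - 9*I ≠ 0, so z = 2 - I is a (simple) pole.
  P(-2) = 8 ≠ 0, so z = -2 is a (simple) pole.
  P(3) = 23 ≠ 0, so z = 3 is a (simple) pole.

Poles of f: {-2, 2 - I, 3}

Final answer: {-2, 2 - I, 3}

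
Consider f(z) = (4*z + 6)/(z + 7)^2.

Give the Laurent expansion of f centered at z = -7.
Put w = z - (-7), i.e. z = w - 7. The denominator is w^2, so it suffices to rewrite the numerator in powers of w.

P(z) = 4*z + 6
P(w - 7) = -22 + 4*w

Dividing each term by w^2:
  f = -22/w^2 + 4/w

Substituting back w = z + 7:
  f(z) = -22/(z + 7)^2 + 4/(z + 7)

The series is finite because the numerator is a polynomial; the negative powers form the principal part, and the coefficient of 1/(z + 7) gives Res(f, -7) = 4.

Final answer: -22/(z + 7)^2 + 4/(z + 7)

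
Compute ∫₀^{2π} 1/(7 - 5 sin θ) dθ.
Call the integral J. The integrand is 2π-periodic and we integrate over a full period, so shifting θ does not change the value (θ → θ + π/2 turns sin θ into cos θ; θ → θ + π flips the sign of the trig term). Hence
  J = ∫₀^{2π} dθ/(7 + 5 cos θ).
Put z = e^{iθ}: then cos θ = (z + 1/z)/2, dθ = dz/(iz), and z runs once counterclockwise around |z| = 1:
  J = ∮_{|z|=1} 1/(7 + 5*(z + 1/z)/2) · dz/(iz) = (2/i) ∮_{|z|=1} dz/(5*z^2 + 14*z + 5).
The roots of 5*z^2 + 14*z + 5 are z = (-7 ± sqrt(7^2 - 5^2))/5, with sqrt(24) = 2*sqrt(6); their product is 1, so only z₊ = -7/5 + 2*sqrt(6)/5 lies inside the unit circle (z₋ = -7/5 - 2*sqrt(6)/5 lies outside).
z₊ is a simple zero of q(z) = 5*z^2 + 14*z + 5, so Res(1/q, z₊) = 1/q'(z₊) with q'(z) = 10*z + 14; and q'(z₊) = 5*(z₊ - z₋) = 4*sqrt(6).
Therefore J = (2/i) · 2πi · 1/(4*sqrt(6)) = 2*pi/(2*sqrt(6)) = sqrt(6)*pi/6

Final answer: sqrt(6)*pi/6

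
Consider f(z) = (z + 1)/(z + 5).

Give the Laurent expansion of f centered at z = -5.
-4/(z + 5) + 1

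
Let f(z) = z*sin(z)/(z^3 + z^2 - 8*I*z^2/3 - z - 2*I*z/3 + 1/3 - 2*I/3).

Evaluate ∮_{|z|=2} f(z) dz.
pi*(-3/4 - 3*I/4)*sinh(1) + pi*(9/116 + 21*I/116)*sinh(1/3)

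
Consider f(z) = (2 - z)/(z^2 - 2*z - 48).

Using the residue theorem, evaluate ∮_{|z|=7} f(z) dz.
By the residue theorem, ∮_C f(z) dz = 2πi · (sum of the residues of f at the poles inside |z| = 7).

The denominator factors as (z + 6)*(z - 8), so the singularities of f are simple poles at z = -6, z = 8.
  |-6|² = 36 < 49 = 7², so this pole is inside the contour.
  |8|² = 64 > 49 = 7², so this pole is outside the contour.

With P(z) = 2 - z and Q(z) = z^2 - 2*z - 48, each pole is simple, so Res(f, z₀) = P(z₀)/Q'(z₀) with Q'(z) = 2*z - 2.
  Res(f, -6) = P(-6)/Q'(-6) = (8)/(-14) = -4/7

∮_C f(z) dz = 2πi · (-4/7) = -8*I*pi/7

Final answer: -8*I*pi/7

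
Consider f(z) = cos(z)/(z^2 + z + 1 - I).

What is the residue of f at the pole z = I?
Write f(z) = P(z)/Q(z) with P(z) = cos(z) and Q(z) = z^2 + z + 1 - I.
The denominator factors as Q(z) = (z + 1 + I)*(z - I), so z = I is a simple zero of Q and P is analytic there; z = I is therefore a simple pole and
  Res(f, z₀) = P(z₀)/Q'(z₀).

Q'(z) = 2*z + 1, so Q'(I) = 1 + 2*I.
P(I) = cosh(1).

Res(f, I) = (cosh(1))/(1 + 2*I) = (1/5 - 2*I/5)*cosh(1)

Final answer: (1/5 - 2*I/5)*cosh(1)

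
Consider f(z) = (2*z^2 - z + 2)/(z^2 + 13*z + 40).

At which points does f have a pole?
The singularities of f are the zeros of the denominator. Factoring,
  z^2 + 13*z + 40 = (z + 8)*(z + 5)
so the candidates are z = -8, z = -5.

Check the numerator P(z) = 2*z^2 - z + 2 at each one:
  P(-8) = 138 ≠ 0, so z = -8 is a (simple) pole.
  P(-5) = 57 ≠ 0, so z = -5 is a (simple) pole.

Poles of f: {-8, -5}

Final answer: {-8, -5}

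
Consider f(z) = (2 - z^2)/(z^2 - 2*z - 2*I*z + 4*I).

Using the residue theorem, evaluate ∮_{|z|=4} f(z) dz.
By the residue theorem, ∮_C f(z) dz = 2πi · (sum of the residues of f at the poles inside |z| = 4).

The denominator factors as (z - 2)*(z - 2*I), so the singularities of f are simple poles at z = 2, z = 2*I.
  |2|² = 4 < 16 = 4², so this pole is inside the contour.
  |2*I|² = 4 < 16 = 4², so this pole is inside the contour.

With P(z) = 2 - z^2 and Q(z) = z^2 - 2*z - 2*I*z + 4*I, each pole is simple, so Res(f, z₀) = P(z₀)/Q'(z₀) with Q'(z) = 2*z - 2 - 2*I.
  Res(f, 2) = P(2)/Q'(2) = (-2)/(2 - 2*I) = -1/2 - I/2
  Res(f, 2*I) = P(2*I)/Q'(2*I) = (6)/(-2 + 2*I) = -3/2 - 3*I/2

Sum of residues inside C: -2 - 2*I
∮_C f(z) dz = 2πi · (-2 - 2*I) = pi*(4 - 4*I)

Final answer: pi*(4 - 4*I)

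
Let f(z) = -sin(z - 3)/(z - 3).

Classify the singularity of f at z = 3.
Let u = z - 3. The argument of sin is z - 3 = u, so
  f = -sin(u)/u = -((u) - (u)^3/6 + ...)/u = -1 + (1/6)*u^2 - ...
The Laurent expansion about u = 0 has no negative powers; equivalently lim_{z→3} f(z) = -1 exists and is finite.
So the singularity is removable.

Final answer: removable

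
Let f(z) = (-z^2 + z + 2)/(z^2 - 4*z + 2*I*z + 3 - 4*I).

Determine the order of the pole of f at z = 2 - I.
Factor the denominator:
  z^2 - 4*z + 2*I*z + 3 - 4*I = (z - 2 + I)^2

The numerator P(z) = -z^2 + z + 2 has P(2 - I) = 1 + 3*I ≠ 0, so no factor of (z - 2 + I) cancels.
Near z = 2 - I we can therefore write f(z) = g(z)/(z - 2 + I)^2 with g analytic at 2 - I and g(2 - I) ≠ 0 (g is just the numerator).

Hence z = 2 - I is a pole of order 2.

Final answer: 2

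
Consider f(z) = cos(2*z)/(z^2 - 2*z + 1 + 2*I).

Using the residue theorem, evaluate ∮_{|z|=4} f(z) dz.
By the residue theorem, ∮_C f(z) dz = 2πi · (sum of the residues of f at the poles inside |z| = 4).

The denominator factors as (z - I)*(z - 2 + I), so the singularities of f are simple poles at z = I, z = 2 - I.
  |I|² = 1 < 16 = 4², so this pole is inside the contour.
  |2 - I|² = 5 < 16 = 4², so this pole is inside the contour.

With P(z) = cos(2*z) and Q(z) = z^2 - 2*z + 1 + 2*I, each pole is simple, so Res(f, z₀) = P(z₀)/Q'(z₀) with Q'(z) = 2*z - 2.
  Res(f, I) = P(I)/Q'(I) = (cosh(2))/(-2 + 2*I) = (-1/4 - I/4)*cosh(2)
  Res(f, 2 - I) = P(2 - I)/Q'(2 - I) = (cos(4 - 2*I))/(2 - 2*I) = (1/4 + I/4)*cos(4 - 2*I)

Sum of residues inside C: (1/4 + I/4)*cos(4 - 2*I) + (-1/4 - I/4)*cosh(2)
∮_C f(z) dz = 2πi · ((1/4 + I/4)*cos(4 - 2*I) + (-1/4 - I/4)*cosh(2)) = pi*(1/2 - I/2)*cosh(2) + pi*(-1/2 + I/2)*cos(4 - 2*I)

Final answer: pi*(1/2 - I/2)*cosh(2) + pi*(-1/2 + I/2)*cos(4 - 2*I)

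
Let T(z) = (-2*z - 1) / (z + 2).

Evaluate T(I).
Substitute z = I:
  numerator:   -2*(I) - 1 = -1 - 2*I
  denominator: (I) + 2 = 2 + I
T(I) = (-1 - 2*I)/(2 + I); multiplying numerator and denominator by the conjugate 2 - I gives (-4 - 3*I)/5 = -4/5 - 3*I/5

Final answer: -4/5 - 3*I/5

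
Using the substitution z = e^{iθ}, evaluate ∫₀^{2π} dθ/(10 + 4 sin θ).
Call the integral J. The integrand is 2π-periodic and we integrate over a full period, so shifting θ does not change the value (θ → θ + π/2 turns sin θ into cos θ). Hence
  J = ∫₀^{2π} dθ/(10 + 4 cos θ).
Put z = e^{iθ}: then cos θ = (z + 1/z)/2, dθ = dz/(iz), and z runs once counterclockwise around |z| = 1:
  J = ∮_{|z|=1} 1/(10 + 4*(z + 1/z)/2) · dz/(iz) = (2/i) ∮_{|z|=1} dz/(4*z^2 + 20*z + 4).
The roots of 4*z^2 + 20*z + 4 are z = (-10 ± sqrt(10^2 - 4^2))/4, with sqrt(84) = 2*sqrt(21); their product is 1, so only z₊ = -5/2 + sqrt(21)/2 lies inside the unit circle (z₋ = -5/2 - sqrt(21)/2 lies outside).
z₊ is a simple zero of q(z) = 4*z^2 + 20*z + 4, so Res(1/q, z₊) = 1/q'(z₊) with q'(z) = 8*z + 20; and q'(z₊) = 4*(z₊ - z₋) = 4*sqrt(21).
Therefore J = (2/i) · 2πi · 1/(4*sqrt(21)) = 2*pi/(2*sqrt(21)) = sqrt(21)*pi/21

Final answer: sqrt(21)*pi/21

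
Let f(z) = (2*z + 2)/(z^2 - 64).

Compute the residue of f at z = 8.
Write f(z) = P(z)/Q(z) with P(z) = 2*z + 2 and Q(z) = z^2 - 64.
The denominator factors as Q(z) = (z + 8)*(z - 8), so z = 8 is a simple zero of Q and P is analytic there; z = 8 is therefore a simple pole and
  Res(f, z₀) = P(z₀)/Q'(z₀).

Q'(z) = 2*z, so Q'(8) = 16.
P(8) = 18.

Res(f, 8) = (18)/(16) = 9/8

Final answer: 9/8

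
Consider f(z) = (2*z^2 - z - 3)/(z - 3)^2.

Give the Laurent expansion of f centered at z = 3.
Put w = z - (3), i.e. z = w + 3. The denominator is w^2, so it suffices to rewrite the numerator in powers of w.

P(z) = 2*z^2 - z - 3
P(w + 3) = 12 + 11*w + 2*w^2

Dividing each term by w^2:
  f = 12/w^2 + 11/w + 2

Substituting back w = z - 3:
  f(z) = 12/(z - 3)^2 + 11/(z - 3) + 2

The series is finite because the numerator is a polynomial; the negative powers form the principal part, and the coefficient of 1/(z - 3) gives Res(f, 3) = 11.

Final answer: 12/(z - 3)^2 + 11/(z - 3) + 2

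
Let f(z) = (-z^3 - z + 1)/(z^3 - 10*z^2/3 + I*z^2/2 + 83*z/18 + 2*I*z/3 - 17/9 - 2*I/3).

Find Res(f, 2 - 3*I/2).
-122958/41905 - 20223*I/83810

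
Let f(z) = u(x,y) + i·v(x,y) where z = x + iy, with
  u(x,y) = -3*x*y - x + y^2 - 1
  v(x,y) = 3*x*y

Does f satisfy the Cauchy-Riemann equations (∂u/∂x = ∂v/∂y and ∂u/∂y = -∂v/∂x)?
∂u/∂x = -3*y - 1
∂v/∂y = 3*x
∂u/∂y = -3*x + 2*y
∂v/∂x = 3*y
∂u/∂x ≠ ∂v/∂y and ∂u/∂y ≠ -∂v/∂x; the Cauchy-Riemann equations are not satisfied, so f is not analytic.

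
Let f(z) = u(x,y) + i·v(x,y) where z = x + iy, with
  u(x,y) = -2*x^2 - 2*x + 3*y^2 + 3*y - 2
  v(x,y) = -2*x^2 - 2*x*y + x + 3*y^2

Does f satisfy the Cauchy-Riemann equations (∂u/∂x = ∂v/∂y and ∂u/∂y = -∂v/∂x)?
∂u/∂x = -4*x - 2
∂v/∂y = -2*x + 6*y
∂u/∂y = 6*y + 3
∂v/∂x = -4*x - 2*y + 1
∂u/∂x ≠ ∂v/∂y and ∂u/∂y ≠ -∂v/∂x; the Cauchy-Riemann equations are not satisfied, so f is not analytic.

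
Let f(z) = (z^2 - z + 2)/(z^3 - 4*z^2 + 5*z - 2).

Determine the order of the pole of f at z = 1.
Factor the denominator:
  z^3 - 4*z^2 + 5*z - 2 = (z - 1)^2*(z - 2)

The numerator P(z) = z^2 - z + 2 has P(1) = 2 ≠ 0, so no factor of (z - 1) cancels.
Near z = 1 we can therefore write f(z) = g(z)/(z - 1)^2 with g analytic at 1 and g(1) ≠ 0 (g is the numerator divided by the remaining denominator factors).

Hence z = 1 is a pole of order 2.

Final answer: 2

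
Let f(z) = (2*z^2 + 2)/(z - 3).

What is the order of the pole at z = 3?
1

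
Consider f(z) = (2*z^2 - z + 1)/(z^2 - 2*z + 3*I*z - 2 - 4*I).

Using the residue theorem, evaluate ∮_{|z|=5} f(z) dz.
By the residue theorem, ∮_C f(z) dz = 2πi · (sum of the residues of f at the poles inside |z| = 5).

The denominator factors as (z - 2 + I)*(z + 2*I), so the singularities of f are simple poles at z = 2 - I, z = -2*I.
  |2 - I|² = 5 < 25 = 5², so this pole is inside the contour.
  |-2*I|² = 4 < 25 = 5², so this pole is inside the contour.

With P(z) = 2*z^2 - z + 1 and Q(z) = z^2 - 2*z + 3*I*z - 2 - 4*I, each pole is simple, so Res(f, z₀) = P(z₀)/Q'(z₀) with Q'(z) = 2*z - 2 + 3*I.
  Res(f, 2 - I) = P(2 - I)/Q'(2 - I) = (5 - 7*I)/(2 + I) = 3/5 - 19*I/5
  Res(f, -2*I) = P(-2*I)/Q'(-2*I) = (-7 + 2*I)/(-2 - I) = 12/5 - 11*I/5

Sum of residues inside C: 3 - 6*I
∮_C f(z) dz = 2πi · (3 - 6*I) = pi*(12 + 6*I)

Final answer: pi*(12 + 6*I)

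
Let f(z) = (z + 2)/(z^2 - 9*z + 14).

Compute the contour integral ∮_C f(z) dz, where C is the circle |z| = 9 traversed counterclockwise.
2*I*pi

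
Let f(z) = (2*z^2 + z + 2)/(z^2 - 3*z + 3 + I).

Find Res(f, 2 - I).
Write f(z) = P(z)/Q(z) with P(z) = 2*z^2 + z + 2 and Q(z) = z^2 - 3*z + 3 + I.
The denominator factors as Q(z) = (z - 2 + I)*(z - 1 - I), so z = 2 - I is a simple zero of Q and P is analytic there; z = 2 - I is therefore a simple pole and
  Res(f, z₀) = P(z₀)/Q'(z₀).

Q'(z) = 2*z - 3, so Q'(2 - I) = 1 - 2*I.
P(2 - I) = 10 - 9*I.

Res(f, 2 - I) = (10 - 9*I)/(1 - 2*I) = 28/5 + 11*I/5

Final answer: 28/5 + 11*I/5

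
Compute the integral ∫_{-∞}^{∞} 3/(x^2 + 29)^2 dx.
Let f(z) = 3/(z^2 + 29)^2. The denominator has no real zeros and deg Q - deg P = 4 ≥ 2, so the integral of f over the upper semicircle |z| = R tends to 0 as R → ∞. Closing the contour in the upper half-plane,
  ∫_{-∞}^{∞} f(x) dx = 2πi · Σ Res(f, z_k)  over the poles with Im z_k > 0.

Zeros of the denominator: z^2 + 29 = 0 gives z = ±sqrt(29)*I.
Upper half-plane: z = sqrt(29)*I (a pole of order 2).

Write f(z) = g(z)/(z - sqrt(29)*I)^2 with g(z) = 3/(z + sqrt(29)*I)^2. For a double pole, Res(f, z₀) = g'(z₀):
  g'(z) = -6/(z + sqrt(29)*I)^3
  Res(f, sqrt(29)*I) = g'(sqrt(29)*I) = -3*sqrt(29)*I/3364

∫_{-∞}^{∞} f(x) dx = 2πi · (-3*sqrt(29)*I/3364) = 3*sqrt(29)*pi/1682

Final answer: 3*sqrt(29)*pi/1682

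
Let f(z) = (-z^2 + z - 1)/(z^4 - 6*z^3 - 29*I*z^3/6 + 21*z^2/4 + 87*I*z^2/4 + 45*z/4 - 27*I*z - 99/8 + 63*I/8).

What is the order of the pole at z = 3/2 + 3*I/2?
Factor the denominator:
  z^4 - 6*z^3 - 29*I*z^3/6 + 21*z^2/4 + 87*I*z^2/4 + 45*z/4 - 27*I*z - 99/8 + 63*I/8 = (z - 3/2 - 3*I/2)^3*(z - 3/2 - I/3)

The numerator P(z) = -z^2 + z - 1 has P(3/2 + 3*I/2) = 1/2 - 3*I ≠ 0, so no factor of (z - 3/2 - 3*I/2) cancels.
Near z = 3/2 + 3*I/2 we can therefore write f(z) = g(z)/(z - 3/2 - 3*I/2)^3 with g analytic at 3/2 + 3*I/2 and g(3/2 + 3*I/2) ≠ 0 (g is the numerator divided by the remaining denominator factors).

Hence z = 3/2 + 3*I/2 is a pole of order 3.

Final answer: 3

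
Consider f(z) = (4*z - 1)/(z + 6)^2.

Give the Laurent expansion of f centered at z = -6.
-25/(z + 6)^2 + 4/(z + 6)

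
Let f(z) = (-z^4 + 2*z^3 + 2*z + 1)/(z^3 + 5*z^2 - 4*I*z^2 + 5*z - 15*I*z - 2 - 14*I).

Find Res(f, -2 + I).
Write f(z) = P(z)/Q(z) with P(z) = -z^4 + 2*z^3 + 2*z + 1 and Q(z) = z^3 + 5*z^2 - 4*I*z^2 + 5*z - 15*I*z - 2 - 14*I.
The denominator factors as Q(z) = (z + 1 - 3*I)*(z + 2)*(z + 2 - I), so z = -2 + I is a simple zero of Q and P is analytic there; z = -2 + I is therefore a simple pole and
  Res(f, z₀) = P(z₀)/Q'(z₀).

Q'(z) = 3*z^2 + 10*z - 8*I*z + 5 - 15*I, so Q'(-2 + I) = 2 - I.
P(-2 + I) = 48*I.

Res(f, -2 + I) = (48*I)/(2 - I) = -48/5 + 96*I/5

Final answer: -48/5 + 96*I/5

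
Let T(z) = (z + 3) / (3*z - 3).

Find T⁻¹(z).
Set w = T(z) = (z + 3) / (3*z - 3) and solve for z:
  w*(3*z - 3) = z + 3
  -3*w + z*(3*w - 1) - 3 = 0
  z*(3*w - 1) = 3*w + 3
  z = (-3*w - 3)/(1 - 3*w)
Renaming the variable, T⁻¹(z) = (-3*z - 3)/(-3*z + 1) = (3*z + 3)/(3*z - 1).
(Check: ad - bc = -12 ≠ 0, so T is invertible.)

Final answer: (3*z + 3)/(3*z - 1)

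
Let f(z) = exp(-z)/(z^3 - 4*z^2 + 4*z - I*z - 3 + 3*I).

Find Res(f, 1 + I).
Write f(z) = P(z)/Q(z) with P(z) = exp(-z) and Q(z) = z^3 - 4*z^2 + 4*z - I*z - 3 + 3*I.
The denominator factors as Q(z) = (z - 3)*(z + I)*(z - 1 - I), so z = 1 + I is a simple zero of Q and P is analytic there; z = 1 + I is therefore a simple pole and
  Res(f, z₀) = P(z₀)/Q'(z₀).

Q'(z) = 3*z^2 - 8*z + 4 - I, so Q'(1 + I) = -4 - 3*I.
P(1 + I) = exp(-1 - I).

Res(f, 1 + I) = (exp(-1 - I))/(-4 - 3*I) = (-4/25 + 3*I/25)*exp(-1 - I)

Final answer: (-4/25 + 3*I/25)*exp(-1 - I)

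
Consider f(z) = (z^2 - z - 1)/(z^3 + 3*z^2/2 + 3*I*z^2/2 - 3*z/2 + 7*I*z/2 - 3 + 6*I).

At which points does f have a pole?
The singularities of f are the zeros of the denominator. Factoring,
  z^3 + 3*z^2/2 + 3*I*z^2/2 - 3*z/2 + 7*I*z/2 - 3 + 6*I = (z + 2 + I)*(z - 3/2 + 3*I/2)*(z + 1 - I)
so the candidates are z = -2 - I, z = 3/2 - 3*I/2, z = -1 + I.

Check the numerator P(z) = z^2 - z - 1 at each one:
  P(-2 - I) = 4 + 5*I ≠ 0, so z = -2 - I is a (simple) pole.
  P(3/2 - 3*I/2) = -5/2 - 3*I ≠ 0, so z = 3/2 - 3*I/2 is a (simple) pole.
  P(-1 + I) = -3*I ≠ 0, so z = -1 + I is a (simple) pole.

Poles of f: {-2 - I, -1 + I, 3/2 - 3*I/2}

Final answer: {-2 - I, -1 + I, 3/2 - 3*I/2}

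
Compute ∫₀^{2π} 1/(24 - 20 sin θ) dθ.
Call the integral J. The integrand is 2π-periodic and we integrate over a full period, so shifting θ does not change the value (θ → θ + π/2 turns sin θ into cos θ; θ → θ + π flips the sign of the trig term). Hence
  J = ∫₀^{2π} dθ/(24 + 20 cos θ).
Put z = e^{iθ}: then cos θ = (z + 1/z)/2, dθ = dz/(iz), and z runs once counterclockwise around |z| = 1:
  J = ∮_{|z|=1} 1/(24 + 20*(z + 1/z)/2) · dz/(iz) = (2/i) ∮_{|z|=1} dz/(20*z^2 + 48*z + 20).
The roots of 20*z^2 + 48*z + 20 are z = (-24 ± sqrt(24^2 - 20^2))/20, with sqrt(176) = 4*sqrt(11); their product is 1, so only z₊ = -6/5 + sqrt(11)/5 lies inside the unit circle (z₋ = -6/5 - sqrt(11)/5 lies outside).
z₊ is a simple zero of q(z) = 20*z^2 + 48*z + 20, so Res(1/q, z₊) = 1/q'(z₊) with q'(z) = 40*z + 48; and q'(z₊) = 20*(z₊ - z₋) = 8*sqrt(11).
Therefore J = (2/i) · 2πi · 1/(8*sqrt(11)) = 2*pi/(4*sqrt(11)) = sqrt(11)*pi/22

Final answer: sqrt(11)*pi/22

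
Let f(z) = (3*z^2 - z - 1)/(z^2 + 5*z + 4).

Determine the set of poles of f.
The singularities of f are the zeros of the denominator. Factoring,
  z^2 + 5*z + 4 = (z + 4)*(z + 1)
so the candidates are z = -4, z = -1.

Check the numerator P(z) = 3*z^2 - z - 1 at each one:
  P(-4) = 51 ≠ 0, so z = -4 is a (simple) pole.
  P(-1) = 3 ≠ 0, so z = -1 is a (simple) pole.

Poles of f: {-4, -1}

Final answer: {-4, -1}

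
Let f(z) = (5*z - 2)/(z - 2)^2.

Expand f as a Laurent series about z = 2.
Put w = z - (2), i.e. z = w + 2. The denominator is w^2, so it suffices to rewrite the numerator in powers of w.

P(z) = 5*z - 2
P(w + 2) = 8 + 5*w

Dividing each term by w^2:
  f = 8/w^2 + 5/w

Substituting back w = z - 2:
  f(z) = 8/(z - 2)^2 + 5/(z - 2)

The series is finite because the numerator is a polynomial; the negative powers form the principal part, and the coefficient of 1/(z - 2) gives Res(f, 2) = 5.

Final answer: 8/(z - 2)^2 + 5/(z - 2)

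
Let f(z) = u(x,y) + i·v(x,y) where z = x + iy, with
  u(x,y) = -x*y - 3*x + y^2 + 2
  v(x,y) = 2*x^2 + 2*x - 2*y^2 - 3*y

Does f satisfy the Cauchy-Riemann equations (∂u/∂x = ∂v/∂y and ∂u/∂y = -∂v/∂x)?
∂u/∂x = -y - 3
∂v/∂y = -4*y - 3
∂u/∂y = -x + 2*y
∂v/∂x = 4*x + 2
∂u/∂x ≠ ∂v/∂y and ∂u/∂y ≠ -∂v/∂x; the Cauchy-Riemann equations are not satisfied, so f is not analytic.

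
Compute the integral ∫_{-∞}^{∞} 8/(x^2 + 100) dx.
Let f(z) = 8/(z^2 + 100). The denominator has no real zeros and deg Q - deg P = 2 ≥ 2, so the integral of f over the upper semicircle |z| = R tends to 0 as R → ∞. Closing the contour in the upper half-plane,
  ∫_{-∞}^{∞} f(x) dx = 2πi · Σ Res(f, z_k)  over the poles with Im z_k > 0.

Zeros of the denominator: z^2 + 100 = 0 gives z = ±10*I.
Upper half-plane: z = 10*I (simple).

Each pole is a simple zero of Q(z) = z^2 + 100, so Res(f, z₀) = P(z₀)/Q'(z₀) with P(z) = 8, Q'(z) = 2*z:
  Res(f, 10*I) = (8)/(20*I) = -2*I/5

∫_{-∞}^{∞} f(x) dx = 2πi · (-2*I/5) = 4*pi/5

Final answer: 4*pi/5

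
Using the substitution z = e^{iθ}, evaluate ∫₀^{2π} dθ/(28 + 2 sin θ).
Call the integral J. The integrand is 2π-periodic and we integrate over a full period, so shifting θ does not change the value (θ → θ + π/2 turns sin θ into cos θ). Hence
  J = ∫₀^{2π} dθ/(28 + 2 cos θ).
Put z = e^{iθ}: then cos θ = (z + 1/z)/2, dθ = dz/(iz), and z runs once counterclockwise around |z| = 1:
  J = ∮_{|z|=1} 1/(28 + 2*(z + 1/z)/2) · dz/(iz) = (2/i) ∮_{|z|=1} dz/(2*z^2 + 56*z + 2).
The roots of 2*z^2 + 56*z + 2 are z = (-28 ± sqrt(28^2 - 2^2))/2, with sqrt(780) = 2*sqrt(195); their product is 1, so only z₊ = -14 + sqrt(195) lies inside the unit circle (z₋ = -14 - sqrt(195) lies outside).
z₊ is a simple zero of q(z) = 2*z^2 + 56*z + 2, so Res(1/q, z₊) = 1/q'(z₊) with q'(z) = 4*z + 56; and q'(z₊) = 2*(z₊ - z₋) = 4*sqrt(195).
Therefore J = (2/i) · 2πi · 1/(4*sqrt(195)) = 2*pi/(2*sqrt(195)) = sqrt(195)*pi/195

Final answer: sqrt(195)*pi/195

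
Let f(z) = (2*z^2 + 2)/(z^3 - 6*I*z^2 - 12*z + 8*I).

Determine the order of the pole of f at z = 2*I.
Factor the denominator:
  z^3 - 6*I*z^2 - 12*z + 8*I = (z - 2*I)^3

The numerator P(z) = 2*z^2 + 2 has P(2*I) = -6 ≠ 0, so no factor of (z - 2*I) cancels.
Near z = 2*I we can therefore write f(z) = g(z)/(z - 2*I)^3 with g analytic at 2*I and g(2*I) ≠ 0 (g is just the numerator).

Hence z = 2*I is a pole of order 3.

Final answer: 3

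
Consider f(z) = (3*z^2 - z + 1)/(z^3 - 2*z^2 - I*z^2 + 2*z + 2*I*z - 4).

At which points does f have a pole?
The singularities of f are the zeros of the denominator. Factoring,
  z^3 - 2*z^2 - I*z^2 + 2*z + 2*I*z - 4 = (z - 2*I)*(z + I)*(z - 2)
so the candidates are z = 2*I, z = -I, z = 2.

Check the numerator P(z) = 3*z^2 - z + 1 at each one:
  P(2*I) = -11 - 2*I ≠ 0, so z = 2*I is a (simple) pole.
  P(-I) = -2 + I ≠ 0, so z = -I is a (simple) pole.
  P(2) = 11 ≠ 0, so z = 2 is a (simple) pole.

Poles of f: {-I, 2*I, 2}

Final answer: {-I, 2*I, 2}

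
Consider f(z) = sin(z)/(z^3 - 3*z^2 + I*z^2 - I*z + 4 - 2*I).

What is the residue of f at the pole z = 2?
-I*sin(2)/3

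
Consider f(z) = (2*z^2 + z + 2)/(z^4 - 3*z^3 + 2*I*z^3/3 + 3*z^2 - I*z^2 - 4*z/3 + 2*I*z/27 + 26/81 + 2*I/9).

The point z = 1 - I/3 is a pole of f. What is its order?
Factor the denominator:
  z^4 - 3*z^3 + 2*I*z^3/3 + 3*z^2 - I*z^2 - 4*z/3 + 2*I*z/27 + 26/81 + 2*I/9 = (z - 1 + I/3)^3*(z - I/3)

The numerator P(z) = 2*z^2 + z + 2 has P(1 - I/3) = 43/9 - 5*I/3 ≠ 0, so no factor of (z - 1 + I/3) cancels.
Near z = 1 - I/3 we can therefore write f(z) = g(z)/(z - 1 + I/3)^3 with g analytic at 1 - I/3 and g(1 - I/3) ≠ 0 (g is the numerator divided by the remaining denominator factors).

Hence z = 1 - I/3 is a pole of order 3.

Final answer: 3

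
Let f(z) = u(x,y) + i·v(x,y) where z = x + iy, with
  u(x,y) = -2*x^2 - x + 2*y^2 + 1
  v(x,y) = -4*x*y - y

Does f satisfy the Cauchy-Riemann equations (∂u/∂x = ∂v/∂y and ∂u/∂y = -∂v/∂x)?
∂u/∂x = -4*x - 1
∂v/∂y = -4*x - 1
∂u/∂y = 4*y
∂v/∂x = -4*y
∂u/∂x = ∂v/∂y and ∂u/∂y = -∂v/∂x hold identically; f is analytic.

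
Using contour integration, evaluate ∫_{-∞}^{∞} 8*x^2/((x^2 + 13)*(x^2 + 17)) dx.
Let f(z) = 8*z^2/((z^2 + 13)*(z^2 + 17)). The denominator has no real zeros and deg Q - deg P = 2 ≥ 2, so the integral of f over the upper semicircle |z| = R tends to 0 as R → ∞. Closing the contour in the upper half-plane,
  ∫_{-∞}^{∞} f(x) dx = 2πi · Σ Res(f, z_k)  over the poles with Im z_k > 0.

Zeros of the denominator: z^2 + 13 = 0 gives z = ±sqrt(13)*I; z^2 + 17 = 0 gives z = ±sqrt(17)*I.
Upper half-plane: z = sqrt(13)*I, z = sqrt(17)*I (simple).

Each pole is a simple zero of Q(z) = z^4 + 30*z^2 + 221, so Res(f, z₀) = P(z₀)/Q'(z₀) with P(z) = 8*z^2, Q'(z) = 4*z^3 + 60*z:
  Res(f, sqrt(13)*I) = (-104)/(8*sqrt(13)*I) = sqrt(13)*I
  Res(f, sqrt(17)*I) = (-136)/(-8*sqrt(17)*I) = -sqrt(17)*I

Sum of residues: I*(-sqrt(17) + sqrt(13))
∫_{-∞}^{∞} f(x) dx = 2πi · (I*(-sqrt(17) + sqrt(13))) = 2*pi*(-sqrt(13) + sqrt(17))

Final answer: 2*pi*(-sqrt(13) + sqrt(17))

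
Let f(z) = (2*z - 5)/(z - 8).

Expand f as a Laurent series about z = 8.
Put w = z - (8), i.e. z = w + 8. The denominator is w, so it suffices to rewrite the numerator in powers of w.

P(z) = 2*z - 5
P(w + 8) = 11 + 2*w

Dividing each term by w:
  f = 11/w + 2

Substituting back w = z - 8:
  f(z) = 11/(z - 8) + 2

The series is finite because the numerator is a polynomial; the negative powers form the principal part, and the coefficient of 1/(z - 8) gives Res(f, 8) = 11.

Final answer: 11/(z - 8) + 2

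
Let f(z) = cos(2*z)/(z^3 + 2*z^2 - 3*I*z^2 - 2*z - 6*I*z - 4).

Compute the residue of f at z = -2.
Write f(z) = P(z)/Q(z) with P(z) = cos(2*z) and Q(z) = z^3 + 2*z^2 - 3*I*z^2 - 2*z - 6*I*z - 4.
The denominator factors as Q(z) = (z - I)*(z + 2)*(z - 2*I), so z = -2 is a simple zero of Q and P is analytic there; z = -2 is therefore a simple pole and
  Res(f, z₀) = P(z₀)/Q'(z₀).

Q'(z) = 3*z^2 + 4*z - 6*I*z - 2 - 6*I, so Q'(-2) = 2 + 6*I.
P(-2) = cos(4).

Res(f, -2) = (cos(4))/(2 + 6*I) = (1/20 - 3*I/20)*cos(4)

Final answer: (1/20 - 3*I/20)*cos(4)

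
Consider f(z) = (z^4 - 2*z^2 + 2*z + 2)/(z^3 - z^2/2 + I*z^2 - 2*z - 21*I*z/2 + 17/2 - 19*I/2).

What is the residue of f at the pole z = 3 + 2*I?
Write f(z) = P(z)/Q(z) with P(z) = z^4 - 2*z^2 + 2*z + 2 and Q(z) = z^3 - z^2/2 + I*z^2 - 2*z - 21*I*z/2 + 17/2 - 19*I/2.
The denominator factors as Q(z) = (z - 3 - 2*I)*(z + 1 + I)*(z + 3/2 + 2*I), so z = 3 + 2*I is a simple zero of Q and P is analytic there; z = 3 + 2*I is therefore a simple pole and
  Res(f, z₀) = P(z₀)/Q'(z₀).

Q'(z) = 3*z^2 - z + 2*I*z - 2 - 21*I/2, so Q'(3 + 2*I) = 6 + 59*I/2.
P(3 + 2*I) = -121 + 100*I.

Res(f, 3 + 2*I) = (-121 + 100*I)/(6 + 59*I/2) = 8896/3625 + 16678*I/3625

Final answer: 8896/3625 + 16678*I/3625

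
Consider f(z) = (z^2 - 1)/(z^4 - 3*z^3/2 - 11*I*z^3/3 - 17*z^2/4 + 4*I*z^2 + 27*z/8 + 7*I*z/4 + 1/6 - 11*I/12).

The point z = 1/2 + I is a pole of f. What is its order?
3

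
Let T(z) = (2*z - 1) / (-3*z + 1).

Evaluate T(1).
-1/2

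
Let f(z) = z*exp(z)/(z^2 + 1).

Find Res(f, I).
Write f(z) = P(z)/Q(z) with P(z) = z*exp(z) and Q(z) = z^2 + 1.
The denominator factors as Q(z) = (z + I)*(z - I), so z = I is a simple zero of Q and P is analytic there; z = I is therefore a simple pole and
  Res(f, z₀) = P(z₀)/Q'(z₀).

Q'(z) = 2*z, so Q'(I) = 2*I.
P(I) = I*exp(I).

Res(f, I) = (I*exp(I))/(2*I) = exp(I)/2

Final answer: exp(I)/2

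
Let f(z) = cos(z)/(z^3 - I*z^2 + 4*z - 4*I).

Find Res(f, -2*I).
Write f(z) = P(z)/Q(z) with P(z) = cos(z) and Q(z) = z^3 - I*z^2 + 4*z - 4*I.
The denominator factors as Q(z) = (z - 2*I)*(z - I)*(z + 2*I), so z = -2*I is a simple zero of Q and P is analytic there; z = -2*I is therefore a simple pole and
  Res(f, z₀) = P(z₀)/Q'(z₀).

Q'(z) = 3*z^2 - 2*I*z + 4, so Q'(-2*I) = -12.
P(-2*I) = cosh(2).

Res(f, -2*I) = (cosh(2))/(-12) = -cosh(2)/12

Final answer: -cosh(2)/12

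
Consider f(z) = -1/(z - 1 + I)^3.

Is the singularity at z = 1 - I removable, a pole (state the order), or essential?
Write f(z) = g(z)/(z - 1 + I)^3 with g(z) = -1.
g is entire and g(1 - I) = -1 ≠ 0, so no factor of (z - 1 + I) cancels: the Laurent expansion of f about z = 1 - I starts at the power -3, i.e. lim_{z→z₀} (z - z₀)^3 f(z) = -1 is finite and nonzero.
So z = 1 - I is a pole of order 3.

Final answer: pole of order 3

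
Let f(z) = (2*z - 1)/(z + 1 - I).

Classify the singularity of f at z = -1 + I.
Write f(z) = g(z)/(z + 1 - I) with g(z) = 2*z - 1.
g is entire and g(-1 + I) = -3 + 2*I ≠ 0, so no factor of (z + 1 - I) cancels: the Laurent expansion of f about z = -1 + I starts at the power -1, i.e. lim_{z→z₀} (z - z₀) f(z) = -3 + 2*I is finite and nonzero.
So z = -1 + I is a pole of order 1.

Final answer: pole of order 1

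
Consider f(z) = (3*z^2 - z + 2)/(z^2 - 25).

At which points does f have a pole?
The singularities of f are the zeros of the denominator. Factoring,
  z^2 - 25 = (z + 5)*(z - 5)
so the candidates are z = -5, z = 5.

Check the numerator P(z) = 3*z^2 - z + 2 at each one:
  P(-5) = 82 ≠ 0, so z = -5 is a (simple) pole.
  P(5) = 72 ≠ 0, so z = 5 is a (simple) pole.

Poles of f: {-5, 5}

Final answer: {-5, 5}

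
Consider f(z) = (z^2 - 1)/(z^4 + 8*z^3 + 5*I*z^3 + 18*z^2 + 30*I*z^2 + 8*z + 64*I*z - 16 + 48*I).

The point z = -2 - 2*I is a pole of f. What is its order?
Factor the denominator:
  z^4 + 8*z^3 + 5*I*z^3 + 18*z^2 + 30*I*z^2 + 8*z + 64*I*z - 16 + 48*I = (z + 2 + 2*I)^3*(z + 2 - I)

The numerator P(z) = z^2 - 1 has P(-2 - 2*I) = -1 + 8*I ≠ 0, so no factor of (z + 2 + 2*I) cancels.
Near z = -2 - 2*I we can therefore write f(z) = g(z)/(z + 2 + 2*I)^3 with g analytic at -2 - 2*I and g(-2 - 2*I) ≠ 0 (g is the numerator divided by the remaining denominator factors).

Hence z = -2 - 2*I is a pole of order 3.

Final answer: 3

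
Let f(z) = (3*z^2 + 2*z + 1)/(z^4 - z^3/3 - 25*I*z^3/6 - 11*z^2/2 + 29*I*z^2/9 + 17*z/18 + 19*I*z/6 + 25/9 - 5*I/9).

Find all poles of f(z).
The singularities of f are the zeros of the denominator. Factoring,
  z^4 - z^3/3 - 25*I*z^3/6 - 11*z^2/2 + 29*I*z^2/9 + 17*z/18 + 19*I*z/6 + 25/9 - 5*I/9 = (z + 2/3)*(z + 1 - 3*I)*(z - 1 - I/2)*(z - 1 - 2*I/3)
so the candidates are z = -2/3, z = -1 + 3*I, z = 1 + I/2, z = 1 + 2*I/3.

Check the numerator P(z) = 3*z^2 + 2*z + 1 at each one:
  P(-2/3) = 1 ≠ 0, so z = -2/3 is a (simple) pole.
  P(-1 + 3*I) = -25 - 12*I ≠ 0, so z = -1 + 3*I is a (simple) pole.
  P(1 + I/2) = 21/4 + 4*I ≠ 0, so z = 1 + I/2 is a (simple) pole.
  P(1 + 2*I/3) = 14/3 + 16*I/3 ≠ 0, so z = 1 + 2*I/3 is a (simple) pole.

Poles of f: {-1 + 3*I, -2/3, 1 + I/2, 1 + 2*I/3}

Final answer: {-1 + 3*I, -2/3, 1 + I/2, 1 + 2*I/3}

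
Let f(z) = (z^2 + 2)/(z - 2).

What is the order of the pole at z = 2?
Factor the denominator:
  z - 2 = (z - 2)

The numerator P(z) = z^2 + 2 has P(2) = 6 ≠ 0, so no factor of (z - 2) cancels.
Near z = 2 we can therefore write f(z) = g(z)/(z - 2) with g analytic at 2 and g(2) ≠ 0 (g is just the numerator).

Hence z = 2 is a pole of order 1.

Final answer: 1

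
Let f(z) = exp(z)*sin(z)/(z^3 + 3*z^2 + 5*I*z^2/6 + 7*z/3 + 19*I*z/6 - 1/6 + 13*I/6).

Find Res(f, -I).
(102/325 - 36*I/325)*exp(-I)*sinh(1)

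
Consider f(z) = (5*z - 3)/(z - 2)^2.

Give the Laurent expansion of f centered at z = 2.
Put w = z - (2), i.e. z = w + 2. The denominator is w^2, so it suffices to rewrite the numerator in powers of w.

P(z) = 5*z - 3
P(w + 2) = 7 + 5*w

Dividing each term by w^2:
  f = 7/w^2 + 5/w

Substituting back w = z - 2:
  f(z) = 7/(z - 2)^2 + 5/(z - 2)

The series is finite because the numerator is a polynomial; the negative powers form the principal part, and the coefficient of 1/(z - 2) gives Res(f, 2) = 5.

Final answer: 7/(z - 2)^2 + 5/(z - 2)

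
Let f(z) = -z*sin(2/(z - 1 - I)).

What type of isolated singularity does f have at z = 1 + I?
Let u = z - 1 - I. Then
  sin(2/u) = Σ_{k≥0} (-1)^k (2)^(2k+1)/((2k+1)!·u^(2k+1)) = 2/u - 4/(3*u^3) + 4/(15*u^5) + ...
which has infinitely many negative powers of u, so sin(2/(z - 1 - I)) has an essential singularity at z = 1 + I.
The extra factor z is a nonzero polynomial; if the product had at most a pole at z = 1 + I, dividing by that polynomial would leave sin(2/(z - 1 - I)) with at most a pole too — contradiction. (Equivalently, the product's Laurent series still has infinitely many negative powers.)
So the singularity is essential.

Final answer: essential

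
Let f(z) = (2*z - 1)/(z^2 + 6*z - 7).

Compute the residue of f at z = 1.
1/8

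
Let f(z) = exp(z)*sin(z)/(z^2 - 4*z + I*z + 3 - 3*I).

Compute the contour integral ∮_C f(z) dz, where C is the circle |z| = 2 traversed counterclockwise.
By the residue theorem, ∮_C f(z) dz = 2πi · (sum of the residues of f at the poles inside |z| = 2).

The denominator factors as (z - 3)*(z - 1 + I), so the singularities of f are simple poles at z = 3, z = 1 - I.
  |3|² = 9 > 4 = 2², so this pole is outside the contour.
  |1 - I|² = 2 < 4 = 2², so this pole is inside the contour.

With P(z) = exp(z)*sin(z) and Q(z) = z^2 - 4*z + I*z + 3 - 3*I, each pole is simple, so Res(f, z₀) = P(z₀)/Q'(z₀) with Q'(z) = 2*z - 4 + I.
  Res(f, 1 - I) = P(1 - I)/Q'(1 - I) = (exp(1 - I)*sin(1 - I))/(-2 - I) = (-2/5 + I/5)*exp(1 - I)*sin(1 - I)

∮_C f(z) dz = 2πi · ((-2/5 + I/5)*exp(1 - I)*sin(1 - I)) = pi*(-2/5 - 4*I/5)*exp(1 - I)*sin(1 - I)

Final answer: pi*(-2/5 - 4*I/5)*exp(1 - I)*sin(1 - I)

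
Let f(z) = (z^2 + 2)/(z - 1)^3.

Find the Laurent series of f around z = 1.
3/(z - 1)^3 + 2/(z - 1)^2 + 1/(z - 1)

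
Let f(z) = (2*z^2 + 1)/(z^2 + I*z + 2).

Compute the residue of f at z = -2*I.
Write f(z) = P(z)/Q(z) with P(z) = 2*z^2 + 1 and Q(z) = z^2 + I*z + 2.
The denominator factors as Q(z) = (z + 2*I)*(z - I), so z = -2*I is a simple zero of Q and P is analytic there; z = -2*I is therefore a simple pole and
  Res(f, z₀) = P(z₀)/Q'(z₀).

Q'(z) = 2*z + I, so Q'(-2*I) = -3*I.
P(-2*I) = -7.

Res(f, -2*I) = (-7)/(-3*I) = -7*I/3

Final answer: -7*I/3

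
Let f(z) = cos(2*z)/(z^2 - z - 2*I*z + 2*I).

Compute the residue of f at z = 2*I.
Write f(z) = P(z)/Q(z) with P(z) = cos(2*z) and Q(z) = z^2 - z - 2*I*z + 2*I.
The denominator factors as Q(z) = (z - 2*I)*(z - 1), so z = 2*I is a simple zero of Q and P is analytic there; z = 2*I is therefore a simple pole and
  Res(f, z₀) = P(z₀)/Q'(z₀).

Q'(z) = 2*z - 1 - 2*I, so Q'(2*I) = -1 + 2*I.
P(2*I) = cosh(4).

Res(f, 2*I) = (cosh(4))/(-1 + 2*I) = (-1/5 - 2*I/5)*cosh(4)

Final answer: (-1/5 - 2*I/5)*cosh(4)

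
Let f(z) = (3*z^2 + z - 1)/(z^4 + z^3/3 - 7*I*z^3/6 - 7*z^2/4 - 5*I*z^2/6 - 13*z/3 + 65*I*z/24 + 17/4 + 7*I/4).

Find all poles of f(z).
{-3/2 - I, -1 + 3*I/2, 2/3 + 2*I/3, 3/2}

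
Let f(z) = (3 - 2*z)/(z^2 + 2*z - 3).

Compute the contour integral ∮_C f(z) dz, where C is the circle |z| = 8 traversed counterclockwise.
-4*I*pi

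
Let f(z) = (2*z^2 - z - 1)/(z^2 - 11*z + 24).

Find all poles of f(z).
The singularities of f are the zeros of the denominator. Factoring,
  z^2 - 11*z + 24 = (z - 8)*(z - 3)
so the candidates are z = 8, z = 3.

Check the numerator P(z) = 2*z^2 - z - 1 at each one:
  P(8) = 119 ≠ 0, so z = 8 is a (simple) pole.
  P(3) = 14 ≠ 0, so z = 3 is a (simple) pole.

Poles of f: {3, 8}

Final answer: {3, 8}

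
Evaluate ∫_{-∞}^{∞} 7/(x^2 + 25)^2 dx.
7*pi/250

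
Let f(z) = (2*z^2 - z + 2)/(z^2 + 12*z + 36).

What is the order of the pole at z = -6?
Factor the denominator:
  z^2 + 12*z + 36 = (z + 6)^2

The numerator P(z) = 2*z^2 - z + 2 has P(-6) = 80 ≠ 0, so no factor of (z + 6) cancels.
Near z = -6 we can therefore write f(z) = g(z)/(z + 6)^2 with g analytic at -6 and g(-6) ≠ 0 (g is just the numerator).

Hence z = -6 is a pole of order 2.

Final answer: 2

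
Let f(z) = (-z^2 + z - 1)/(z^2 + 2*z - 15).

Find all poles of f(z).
{-5, 3}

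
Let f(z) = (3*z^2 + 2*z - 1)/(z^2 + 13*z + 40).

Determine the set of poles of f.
The singularities of f are the zeros of the denominator. Factoring,
  z^2 + 13*z + 40 = (z + 5)*(z + 8)
so the candidates are z = -5, z = -8.

Check the numerator P(z) = 3*z^2 + 2*z - 1 at each one:
  P(-5) = 64 ≠ 0, so z = -5 is a (simple) pole.
  P(-8) = 175 ≠ 0, so z = -8 is a (simple) pole.

Poles of f: {-8, -5}

Final answer: {-8, -5}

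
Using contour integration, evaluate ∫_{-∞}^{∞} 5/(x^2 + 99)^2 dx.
5*sqrt(11)*pi/6534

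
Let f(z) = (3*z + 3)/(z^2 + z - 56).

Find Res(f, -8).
Write f(z) = P(z)/Q(z) with P(z) = 3*z + 3 and Q(z) = z^2 + z - 56.
The denominator factors as Q(z) = (z + 8)*(z - 7), so z = -8 is a simple zero of Q and P is analytic there; z = -8 is therefore a simple pole and
  Res(f, z₀) = P(z₀)/Q'(z₀).

Q'(z) = 2*z + 1, so Q'(-8) = -15.
P(-8) = -21.

Res(f, -8) = (-21)/(-15) = 7/5

Final answer: 7/5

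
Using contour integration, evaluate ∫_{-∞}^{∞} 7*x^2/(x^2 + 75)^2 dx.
7*sqrt(3)*pi/30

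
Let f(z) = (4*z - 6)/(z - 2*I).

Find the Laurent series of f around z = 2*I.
Put w = z - (2*I), i.e. z = w + 2*I. The denominator is w, so it suffices to rewrite the numerator in powers of w.

P(z) = 4*z - 6
P(w + 2*I) = -6 + 8*I + 4*w

Dividing each term by w:
  f = (-6 + 8*I)/w + 4

Substituting back w = z - 2*I:
  f(z) = (-6 + 8*I)/(z - 2*I) + 4

The series is finite because the numerator is a polynomial; the negative powers form the principal part, and the coefficient of 1/(z - 2*I) gives Res(f, 2*I) = -6 + 8*I.

Final answer: (-6 + 8*I)/(z - 2*I) + 4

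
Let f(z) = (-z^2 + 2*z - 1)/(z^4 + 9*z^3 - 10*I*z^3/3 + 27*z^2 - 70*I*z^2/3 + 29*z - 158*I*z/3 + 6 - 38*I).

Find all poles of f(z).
{-3, -2 + I/3, -2 + I, -2 + 2*I}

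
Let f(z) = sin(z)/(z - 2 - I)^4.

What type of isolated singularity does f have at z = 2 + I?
Write f(z) = g(z)/(z - 2 - I)^4 with g(z) = sin(z).
g is entire and g(2 + I) = sin(2 + I) ≠ 0, so no factor of (z - 2 - I) cancels: the Laurent expansion of f about z = 2 + I starts at the power -4, i.e. lim_{z→z₀} (z - z₀)^4 f(z) = sin(2 + I) is finite and nonzero.
So z = 2 + I is a pole of order 4.

Final answer: pole of order 4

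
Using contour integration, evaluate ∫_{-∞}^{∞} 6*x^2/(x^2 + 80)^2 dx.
Let f(z) = 6*z^2/(z^2 + 80)^2. The denominator has no real zeros and deg Q - deg P = 2 ≥ 2, so the integral of f over the upper semicircle |z| = R tends to 0 as R → ∞. Closing the contour in the upper half-plane,
  ∫_{-∞}^{∞} f(x) dx = 2πi · Σ Res(f, z_k)  over the poles with Im z_k > 0.

Zeros of the denominator: z^2 + 80 = 0 gives z = ±4*sqrt(5)*I.
Upper half-plane: z = 4*sqrt(5)*I (a pole of order 2).

Write f(z) = g(z)/(z - 4*sqrt(5)*I)^2 with g(z) = 6*z^2/(z + 4*sqrt(5)*I)^2. For a double pole, Res(f, z₀) = g'(z₀):
  g'(z) = 48*sqrt(5)*I*z/(z + 4*sqrt(5)*I)^3
  Res(f, 4*sqrt(5)*I) = g'(4*sqrt(5)*I) = -3*sqrt(5)*I/40

∫_{-∞}^{∞} f(x) dx = 2πi · (-3*sqrt(5)*I/40) = 3*sqrt(5)*pi/20

Final answer: 3*sqrt(5)*pi/20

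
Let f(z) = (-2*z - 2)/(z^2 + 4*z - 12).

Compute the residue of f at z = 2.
-3/4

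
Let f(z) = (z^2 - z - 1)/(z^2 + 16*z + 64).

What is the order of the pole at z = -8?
Factor the denominator:
  z^2 + 16*z + 64 = (z + 8)^2

The numerator P(z) = z^2 - z - 1 has P(-8) = 71 ≠ 0, so no factor of (z + 8) cancels.
Near z = -8 we can therefore write f(z) = g(z)/(z + 8)^2 with g analytic at -8 and g(-8) ≠ 0 (g is just the numerator).

Hence z = -8 is a pole of order 2.

Final answer: 2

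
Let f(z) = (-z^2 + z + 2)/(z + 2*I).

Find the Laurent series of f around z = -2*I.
Put w = z - (-2*I), i.e. z = w - 2*I. The denominator is w, so it suffices to rewrite the numerator in powers of w.

P(z) = -z^2 + z + 2
P(w - 2*I) = 6 - 2*I + (1 + 4*I)*w - w^2

Dividing each term by w:
  f = (6 - 2*I)/w + 1 + 4*I - w

Substituting back w = z + 2*I:
  f(z) = (6 - 2*I)/(z + 2*I) + 1 + 4*I - (z + 2*I)

The series is finite because the numerator is a polynomial; the negative powers form the principal part, and the coefficient of 1/(z + 2*I) gives Res(f, -2*I) = 6 - 2*I.

Final answer: (6 - 2*I)/(z + 2*I) + 1 + 4*I - (z + 2*I)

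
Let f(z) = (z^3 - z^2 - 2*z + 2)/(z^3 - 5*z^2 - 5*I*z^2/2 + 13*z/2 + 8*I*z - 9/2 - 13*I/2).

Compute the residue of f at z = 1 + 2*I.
Write f(z) = P(z)/Q(z) with P(z) = z^3 - z^2 - 2*z + 2 and Q(z) = z^3 - 5*z^2 - 5*I*z^2/2 + 13*z/2 + 8*I*z - 9/2 - 13*I/2.
The denominator factors as Q(z) = (z - 1 + I/2)*(z - 1 - 2*I)*(z - 3 - I), so z = 1 + 2*I is a simple zero of Q and P is analytic there; z = 1 + 2*I is therefore a simple pole and
  Res(f, z₀) = P(z₀)/Q'(z₀).

Q'(z) = 3*z^2 - 10*z - 5*I*z + 13/2 + 8*I, so Q'(1 + 2*I) = -5/2 - 5*I.
P(1 + 2*I) = -8 - 10*I.

Res(f, 1 + 2*I) = (-8 - 10*I)/(-5/2 - 5*I) = 56/25 - 12*I/25

Final answer: 56/25 - 12*I/25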